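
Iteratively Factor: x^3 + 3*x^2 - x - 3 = (x + 1)*(x^2 + 2*x - 3) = (x - 1)*(x + 1)*(x + 3)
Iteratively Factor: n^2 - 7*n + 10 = (n - 2)*(n - 5)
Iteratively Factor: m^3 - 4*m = (m - 2)*(m^2 + 2*m) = m*(m - 2)*(m + 2)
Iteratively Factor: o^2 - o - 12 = (o + 3)*(o - 4)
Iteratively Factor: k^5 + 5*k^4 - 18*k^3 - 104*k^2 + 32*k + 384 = (k + 3)*(k^4 + 2*k^3 - 24*k^2 - 32*k + 128) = (k - 2)*(k + 3)*(k^3 + 4*k^2 - 16*k - 64) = (k - 4)*(k - 2)*(k + 3)*(k^2 + 8*k + 16) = (k - 4)*(k - 2)*(k + 3)*(k + 4)*(k + 4)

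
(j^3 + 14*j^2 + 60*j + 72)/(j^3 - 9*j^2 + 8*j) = (j^3 + 14*j^2 + 60*j + 72)/(j*(j^2 - 9*j + 8))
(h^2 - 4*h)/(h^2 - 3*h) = (h - 4)/(h - 3)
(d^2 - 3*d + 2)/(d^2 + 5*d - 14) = (d - 1)/(d + 7)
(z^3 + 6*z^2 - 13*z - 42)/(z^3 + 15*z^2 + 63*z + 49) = (z^2 - z - 6)/(z^2 + 8*z + 7)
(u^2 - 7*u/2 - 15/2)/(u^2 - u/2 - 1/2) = (-2*u^2 + 7*u + 15)/(-2*u^2 + u + 1)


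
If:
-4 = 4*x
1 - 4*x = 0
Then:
No Solution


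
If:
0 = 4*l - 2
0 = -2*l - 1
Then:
No Solution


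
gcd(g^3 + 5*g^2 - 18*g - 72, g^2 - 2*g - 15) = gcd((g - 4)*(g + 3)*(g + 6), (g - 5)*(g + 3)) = g + 3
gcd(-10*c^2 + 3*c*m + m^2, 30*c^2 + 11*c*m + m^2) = 5*c + m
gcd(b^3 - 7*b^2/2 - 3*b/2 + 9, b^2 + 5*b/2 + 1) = 1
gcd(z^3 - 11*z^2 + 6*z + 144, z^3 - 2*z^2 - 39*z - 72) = z^2 - 5*z - 24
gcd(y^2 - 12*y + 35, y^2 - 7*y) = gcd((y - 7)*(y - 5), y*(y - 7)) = y - 7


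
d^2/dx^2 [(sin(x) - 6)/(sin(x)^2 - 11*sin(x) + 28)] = (-sin(x)^5 + 13*sin(x)^4 - 28*sin(x)^3 - 290*sin(x)^2 + 1292*sin(x) - 500)/(sin(x)^2 - 11*sin(x) + 28)^3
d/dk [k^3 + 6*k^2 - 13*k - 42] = 3*k^2 + 12*k - 13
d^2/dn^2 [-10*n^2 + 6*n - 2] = -20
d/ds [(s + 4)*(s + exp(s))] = s + (s + 4)*(exp(s) + 1) + exp(s)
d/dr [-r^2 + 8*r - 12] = 8 - 2*r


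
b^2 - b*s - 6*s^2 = (b - 3*s)*(b + 2*s)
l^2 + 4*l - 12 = (l - 2)*(l + 6)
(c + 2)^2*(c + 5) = c^3 + 9*c^2 + 24*c + 20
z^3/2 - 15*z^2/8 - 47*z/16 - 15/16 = (z/2 + 1/4)*(z - 5)*(z + 3/4)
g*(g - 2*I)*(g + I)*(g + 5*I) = g^4 + 4*I*g^3 + 7*g^2 + 10*I*g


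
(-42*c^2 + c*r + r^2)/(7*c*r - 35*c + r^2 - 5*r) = (-6*c + r)/(r - 5)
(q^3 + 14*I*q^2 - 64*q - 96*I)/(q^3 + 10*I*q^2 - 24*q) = (q + 4*I)/q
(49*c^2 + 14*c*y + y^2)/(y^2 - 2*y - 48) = (49*c^2 + 14*c*y + y^2)/(y^2 - 2*y - 48)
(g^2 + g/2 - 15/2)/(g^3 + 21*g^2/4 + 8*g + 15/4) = 2*(2*g - 5)/(4*g^2 + 9*g + 5)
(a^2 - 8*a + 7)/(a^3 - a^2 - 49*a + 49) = 1/(a + 7)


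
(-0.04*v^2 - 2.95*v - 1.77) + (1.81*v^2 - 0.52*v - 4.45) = 1.77*v^2 - 3.47*v - 6.22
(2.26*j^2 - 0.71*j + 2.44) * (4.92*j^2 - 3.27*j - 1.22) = 11.1192*j^4 - 10.8834*j^3 + 11.5693*j^2 - 7.1126*j - 2.9768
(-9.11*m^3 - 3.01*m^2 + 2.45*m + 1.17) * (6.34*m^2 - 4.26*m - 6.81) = -57.7574*m^5 + 19.7252*m^4 + 90.3947*m^3 + 17.4789*m^2 - 21.6687*m - 7.9677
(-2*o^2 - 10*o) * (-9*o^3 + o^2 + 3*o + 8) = 18*o^5 + 88*o^4 - 16*o^3 - 46*o^2 - 80*o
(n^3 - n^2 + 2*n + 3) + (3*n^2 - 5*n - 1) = n^3 + 2*n^2 - 3*n + 2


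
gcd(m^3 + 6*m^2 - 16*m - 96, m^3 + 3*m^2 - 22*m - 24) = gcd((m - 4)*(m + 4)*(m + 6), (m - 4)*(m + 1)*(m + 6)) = m^2 + 2*m - 24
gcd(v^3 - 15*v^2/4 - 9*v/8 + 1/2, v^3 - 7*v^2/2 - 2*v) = v^2 - 7*v/2 - 2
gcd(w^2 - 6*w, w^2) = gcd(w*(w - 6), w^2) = w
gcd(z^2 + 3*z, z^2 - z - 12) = z + 3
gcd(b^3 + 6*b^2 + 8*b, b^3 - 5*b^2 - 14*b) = b^2 + 2*b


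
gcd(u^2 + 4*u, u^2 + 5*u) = u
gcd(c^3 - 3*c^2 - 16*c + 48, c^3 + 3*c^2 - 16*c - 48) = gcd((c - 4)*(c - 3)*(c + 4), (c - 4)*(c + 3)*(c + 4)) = c^2 - 16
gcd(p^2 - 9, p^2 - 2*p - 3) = p - 3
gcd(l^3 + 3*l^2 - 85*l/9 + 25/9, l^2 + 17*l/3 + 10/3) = l + 5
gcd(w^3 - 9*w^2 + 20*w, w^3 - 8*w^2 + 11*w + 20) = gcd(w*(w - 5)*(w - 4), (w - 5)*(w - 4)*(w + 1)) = w^2 - 9*w + 20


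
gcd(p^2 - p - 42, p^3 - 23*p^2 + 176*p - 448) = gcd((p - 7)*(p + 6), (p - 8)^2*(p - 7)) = p - 7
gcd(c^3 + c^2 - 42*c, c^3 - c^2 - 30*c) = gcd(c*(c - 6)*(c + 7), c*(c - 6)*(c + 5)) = c^2 - 6*c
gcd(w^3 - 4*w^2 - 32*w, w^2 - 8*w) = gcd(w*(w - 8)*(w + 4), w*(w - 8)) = w^2 - 8*w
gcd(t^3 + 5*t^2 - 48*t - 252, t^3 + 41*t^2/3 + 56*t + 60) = t^2 + 12*t + 36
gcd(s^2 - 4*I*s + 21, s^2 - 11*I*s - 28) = s - 7*I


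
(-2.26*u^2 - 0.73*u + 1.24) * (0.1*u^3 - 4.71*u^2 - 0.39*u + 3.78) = -0.226*u^5 + 10.5716*u^4 + 4.4437*u^3 - 14.0985*u^2 - 3.243*u + 4.6872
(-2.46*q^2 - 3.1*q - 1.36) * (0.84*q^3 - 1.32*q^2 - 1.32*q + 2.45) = -2.0664*q^5 + 0.6432*q^4 + 6.1968*q^3 - 0.139799999999999*q^2 - 5.7998*q - 3.332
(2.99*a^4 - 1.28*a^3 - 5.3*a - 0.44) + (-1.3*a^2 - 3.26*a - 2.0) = 2.99*a^4 - 1.28*a^3 - 1.3*a^2 - 8.56*a - 2.44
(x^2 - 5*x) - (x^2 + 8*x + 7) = -13*x - 7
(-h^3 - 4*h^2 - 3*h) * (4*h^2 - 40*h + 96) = -4*h^5 + 24*h^4 + 52*h^3 - 264*h^2 - 288*h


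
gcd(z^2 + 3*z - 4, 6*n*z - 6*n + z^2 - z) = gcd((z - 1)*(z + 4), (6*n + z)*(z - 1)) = z - 1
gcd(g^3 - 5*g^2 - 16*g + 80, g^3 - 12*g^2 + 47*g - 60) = g^2 - 9*g + 20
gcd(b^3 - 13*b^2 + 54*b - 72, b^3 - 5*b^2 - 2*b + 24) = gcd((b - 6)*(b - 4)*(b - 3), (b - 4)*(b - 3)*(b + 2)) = b^2 - 7*b + 12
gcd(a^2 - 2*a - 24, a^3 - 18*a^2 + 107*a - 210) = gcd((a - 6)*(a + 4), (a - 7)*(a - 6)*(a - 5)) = a - 6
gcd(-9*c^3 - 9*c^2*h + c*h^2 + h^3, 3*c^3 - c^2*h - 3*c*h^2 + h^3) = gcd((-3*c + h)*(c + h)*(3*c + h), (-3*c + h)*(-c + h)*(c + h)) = 3*c^2 + 2*c*h - h^2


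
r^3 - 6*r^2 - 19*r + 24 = (r - 8)*(r - 1)*(r + 3)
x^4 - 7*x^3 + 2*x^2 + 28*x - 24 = (x - 6)*(x - 2)*(x - 1)*(x + 2)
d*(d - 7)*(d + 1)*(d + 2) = d^4 - 4*d^3 - 19*d^2 - 14*d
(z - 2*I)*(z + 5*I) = z^2 + 3*I*z + 10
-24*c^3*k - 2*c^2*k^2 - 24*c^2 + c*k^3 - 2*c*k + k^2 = (-6*c + k)*(4*c + k)*(c*k + 1)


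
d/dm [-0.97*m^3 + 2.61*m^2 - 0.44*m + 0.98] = -2.91*m^2 + 5.22*m - 0.44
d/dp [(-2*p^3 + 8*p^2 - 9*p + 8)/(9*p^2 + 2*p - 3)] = (-18*p^4 - 8*p^3 + 115*p^2 - 192*p + 11)/(81*p^4 + 36*p^3 - 50*p^2 - 12*p + 9)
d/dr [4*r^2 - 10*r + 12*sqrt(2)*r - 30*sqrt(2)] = 8*r - 10 + 12*sqrt(2)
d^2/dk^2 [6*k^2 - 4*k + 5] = 12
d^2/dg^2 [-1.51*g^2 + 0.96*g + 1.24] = -3.02000000000000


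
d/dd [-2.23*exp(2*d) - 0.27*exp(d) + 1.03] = (-4.46*exp(d) - 0.27)*exp(d)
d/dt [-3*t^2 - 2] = -6*t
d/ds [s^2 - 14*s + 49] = 2*s - 14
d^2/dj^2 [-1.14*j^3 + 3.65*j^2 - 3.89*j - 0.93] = 7.3 - 6.84*j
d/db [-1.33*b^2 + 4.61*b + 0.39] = 4.61 - 2.66*b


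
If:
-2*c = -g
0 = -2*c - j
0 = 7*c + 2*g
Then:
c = 0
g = 0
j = 0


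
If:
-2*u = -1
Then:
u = 1/2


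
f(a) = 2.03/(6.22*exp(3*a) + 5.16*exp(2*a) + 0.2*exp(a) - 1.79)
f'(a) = 2.03*(-18.66*exp(3*a) - 10.32*exp(2*a) - 0.2*exp(a))/(6.22*exp(3*a) + 5.16*exp(2*a) + 0.2*exp(a) - 1.79)^2 = (-37.8798*exp(2*a) - 20.9496*exp(a) - 0.406)*exp(a)/(6.22*exp(3*a) + 5.16*exp(2*a) + 0.2*exp(a) - 1.79)^2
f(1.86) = 0.00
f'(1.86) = -0.00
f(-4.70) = -1.14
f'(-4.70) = -0.00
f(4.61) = 0.00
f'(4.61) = -0.00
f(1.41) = 0.00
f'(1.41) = -0.01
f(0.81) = 0.02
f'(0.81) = -0.06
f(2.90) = 0.00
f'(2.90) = -0.00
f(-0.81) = -15.35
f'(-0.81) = -437.83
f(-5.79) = -1.13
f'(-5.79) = -0.00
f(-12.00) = -1.13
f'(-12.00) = 0.00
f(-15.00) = -1.13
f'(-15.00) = 0.00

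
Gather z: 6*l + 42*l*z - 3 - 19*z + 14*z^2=6*l + 14*z^2 + z*(42*l - 19) - 3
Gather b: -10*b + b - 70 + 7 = -9*b - 63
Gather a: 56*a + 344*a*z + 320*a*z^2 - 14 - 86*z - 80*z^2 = a*(320*z^2 + 344*z + 56) - 80*z^2 - 86*z - 14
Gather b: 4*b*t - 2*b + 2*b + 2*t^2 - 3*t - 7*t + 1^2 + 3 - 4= 4*b*t + 2*t^2 - 10*t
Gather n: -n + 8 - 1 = 7 - n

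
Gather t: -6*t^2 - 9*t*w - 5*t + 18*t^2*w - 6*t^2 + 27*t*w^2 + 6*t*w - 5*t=t^2*(18*w - 12) + t*(27*w^2 - 3*w - 10)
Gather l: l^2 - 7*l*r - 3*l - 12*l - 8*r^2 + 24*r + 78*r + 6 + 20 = l^2 + l*(-7*r - 15) - 8*r^2 + 102*r + 26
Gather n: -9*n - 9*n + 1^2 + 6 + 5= 12 - 18*n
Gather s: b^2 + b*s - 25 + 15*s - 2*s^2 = b^2 - 2*s^2 + s*(b + 15) - 25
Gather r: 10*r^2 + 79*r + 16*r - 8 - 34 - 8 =10*r^2 + 95*r - 50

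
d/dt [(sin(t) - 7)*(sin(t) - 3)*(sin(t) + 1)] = (3*sin(t)^2 - 18*sin(t) + 11)*cos(t)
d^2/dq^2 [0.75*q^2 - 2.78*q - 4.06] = 1.50000000000000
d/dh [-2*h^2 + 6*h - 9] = 6 - 4*h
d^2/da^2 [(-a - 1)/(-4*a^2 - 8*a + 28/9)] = 243*(a + 1)*(-9*a^2 - 18*a + 12*(a + 1)^2 + 7)/(2*(9*a^2 + 18*a - 7)^3)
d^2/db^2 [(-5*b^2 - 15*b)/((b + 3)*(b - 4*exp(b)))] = 20*(-b^2 - 4*b*exp(b) + 2*b + 8*exp(b) - 2)*exp(b)/(b^3 - 12*b^2*exp(b) + 48*b*exp(2*b) - 64*exp(3*b))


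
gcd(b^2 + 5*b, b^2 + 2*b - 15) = b + 5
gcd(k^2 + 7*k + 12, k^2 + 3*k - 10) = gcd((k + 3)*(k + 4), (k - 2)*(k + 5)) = 1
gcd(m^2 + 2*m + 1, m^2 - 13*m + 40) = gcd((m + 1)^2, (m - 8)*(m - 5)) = 1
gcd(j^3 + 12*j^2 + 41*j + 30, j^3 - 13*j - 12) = j + 1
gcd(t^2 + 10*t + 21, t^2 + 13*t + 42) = t + 7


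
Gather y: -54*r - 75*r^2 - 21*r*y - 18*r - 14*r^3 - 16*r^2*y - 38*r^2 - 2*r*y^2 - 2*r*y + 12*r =-14*r^3 - 113*r^2 - 2*r*y^2 - 60*r + y*(-16*r^2 - 23*r)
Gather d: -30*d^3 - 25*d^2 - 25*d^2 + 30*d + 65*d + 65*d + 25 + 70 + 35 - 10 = -30*d^3 - 50*d^2 + 160*d + 120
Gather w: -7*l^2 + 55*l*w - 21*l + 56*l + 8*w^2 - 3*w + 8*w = -7*l^2 + 35*l + 8*w^2 + w*(55*l + 5)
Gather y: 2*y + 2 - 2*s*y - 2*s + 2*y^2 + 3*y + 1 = -2*s + 2*y^2 + y*(5 - 2*s) + 3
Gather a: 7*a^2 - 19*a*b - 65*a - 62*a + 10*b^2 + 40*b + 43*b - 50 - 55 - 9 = 7*a^2 + a*(-19*b - 127) + 10*b^2 + 83*b - 114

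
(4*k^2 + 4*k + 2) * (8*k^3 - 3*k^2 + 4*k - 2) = 32*k^5 + 20*k^4 + 20*k^3 + 2*k^2 - 4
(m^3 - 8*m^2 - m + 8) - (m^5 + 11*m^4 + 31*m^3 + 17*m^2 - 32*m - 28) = -m^5 - 11*m^4 - 30*m^3 - 25*m^2 + 31*m + 36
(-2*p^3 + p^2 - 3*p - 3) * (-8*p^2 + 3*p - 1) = 16*p^5 - 14*p^4 + 29*p^3 + 14*p^2 - 6*p + 3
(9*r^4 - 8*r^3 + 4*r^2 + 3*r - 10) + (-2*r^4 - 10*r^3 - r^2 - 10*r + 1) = 7*r^4 - 18*r^3 + 3*r^2 - 7*r - 9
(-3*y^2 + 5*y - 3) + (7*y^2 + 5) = 4*y^2 + 5*y + 2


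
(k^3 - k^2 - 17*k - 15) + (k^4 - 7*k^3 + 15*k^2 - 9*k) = k^4 - 6*k^3 + 14*k^2 - 26*k - 15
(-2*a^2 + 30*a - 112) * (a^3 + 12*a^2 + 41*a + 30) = -2*a^5 + 6*a^4 + 166*a^3 - 174*a^2 - 3692*a - 3360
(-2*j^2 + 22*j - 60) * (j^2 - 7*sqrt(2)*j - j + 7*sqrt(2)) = -2*j^4 + 14*sqrt(2)*j^3 + 24*j^3 - 168*sqrt(2)*j^2 - 82*j^2 + 60*j + 574*sqrt(2)*j - 420*sqrt(2)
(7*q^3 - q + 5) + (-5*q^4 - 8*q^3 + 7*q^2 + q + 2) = -5*q^4 - q^3 + 7*q^2 + 7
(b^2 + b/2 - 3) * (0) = 0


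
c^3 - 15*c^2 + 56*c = c*(c - 8)*(c - 7)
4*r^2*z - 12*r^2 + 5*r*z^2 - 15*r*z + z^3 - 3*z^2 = (r + z)*(4*r + z)*(z - 3)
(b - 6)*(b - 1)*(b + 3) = b^3 - 4*b^2 - 15*b + 18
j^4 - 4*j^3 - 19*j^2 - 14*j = j*(j - 7)*(j + 1)*(j + 2)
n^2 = n^2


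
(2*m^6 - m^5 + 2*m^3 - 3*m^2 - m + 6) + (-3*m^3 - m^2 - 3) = 2*m^6 - m^5 - m^3 - 4*m^2 - m + 3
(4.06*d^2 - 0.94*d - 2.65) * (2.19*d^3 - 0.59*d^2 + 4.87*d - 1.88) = 8.8914*d^5 - 4.454*d^4 + 14.5233*d^3 - 10.6471*d^2 - 11.1383*d + 4.982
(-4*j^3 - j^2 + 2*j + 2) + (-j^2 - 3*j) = -4*j^3 - 2*j^2 - j + 2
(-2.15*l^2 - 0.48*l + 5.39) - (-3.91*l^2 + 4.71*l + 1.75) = 1.76*l^2 - 5.19*l + 3.64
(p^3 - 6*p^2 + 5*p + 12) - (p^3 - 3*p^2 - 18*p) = -3*p^2 + 23*p + 12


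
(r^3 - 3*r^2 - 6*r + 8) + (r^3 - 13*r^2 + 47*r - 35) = 2*r^3 - 16*r^2 + 41*r - 27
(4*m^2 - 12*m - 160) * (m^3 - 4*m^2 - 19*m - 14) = 4*m^5 - 28*m^4 - 188*m^3 + 812*m^2 + 3208*m + 2240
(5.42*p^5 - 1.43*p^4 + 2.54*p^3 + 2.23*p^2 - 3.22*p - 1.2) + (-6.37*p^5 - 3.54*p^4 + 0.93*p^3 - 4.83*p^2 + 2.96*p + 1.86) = -0.95*p^5 - 4.97*p^4 + 3.47*p^3 - 2.6*p^2 - 0.26*p + 0.66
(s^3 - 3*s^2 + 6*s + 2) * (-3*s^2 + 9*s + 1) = -3*s^5 + 18*s^4 - 44*s^3 + 45*s^2 + 24*s + 2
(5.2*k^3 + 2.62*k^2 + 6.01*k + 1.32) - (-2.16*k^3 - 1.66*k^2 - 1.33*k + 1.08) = 7.36*k^3 + 4.28*k^2 + 7.34*k + 0.24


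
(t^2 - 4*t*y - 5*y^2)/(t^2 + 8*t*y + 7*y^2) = (t - 5*y)/(t + 7*y)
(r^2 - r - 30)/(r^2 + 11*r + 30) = (r - 6)/(r + 6)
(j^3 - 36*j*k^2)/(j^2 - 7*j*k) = (j^2 - 36*k^2)/(j - 7*k)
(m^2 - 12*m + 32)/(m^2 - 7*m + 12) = (m - 8)/(m - 3)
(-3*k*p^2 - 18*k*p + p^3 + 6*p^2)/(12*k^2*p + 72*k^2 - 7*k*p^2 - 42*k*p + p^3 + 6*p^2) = p/(-4*k + p)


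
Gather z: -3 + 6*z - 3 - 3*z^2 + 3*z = -3*z^2 + 9*z - 6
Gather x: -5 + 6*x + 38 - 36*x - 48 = -30*x - 15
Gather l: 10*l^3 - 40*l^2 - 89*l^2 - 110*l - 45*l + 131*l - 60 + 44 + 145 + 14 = 10*l^3 - 129*l^2 - 24*l + 143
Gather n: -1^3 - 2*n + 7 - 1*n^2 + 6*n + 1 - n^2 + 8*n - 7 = -2*n^2 + 12*n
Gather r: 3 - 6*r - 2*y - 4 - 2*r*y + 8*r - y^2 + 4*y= r*(2 - 2*y) - y^2 + 2*y - 1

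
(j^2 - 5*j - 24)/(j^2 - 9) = (j - 8)/(j - 3)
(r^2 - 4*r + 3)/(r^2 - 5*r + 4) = (r - 3)/(r - 4)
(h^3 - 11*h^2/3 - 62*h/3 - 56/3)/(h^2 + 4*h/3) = h - 5 - 14/h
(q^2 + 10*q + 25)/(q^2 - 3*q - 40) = (q + 5)/(q - 8)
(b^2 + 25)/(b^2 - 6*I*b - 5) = (b + 5*I)/(b - I)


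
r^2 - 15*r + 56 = (r - 8)*(r - 7)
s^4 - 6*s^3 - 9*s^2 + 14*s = s*(s - 7)*(s - 1)*(s + 2)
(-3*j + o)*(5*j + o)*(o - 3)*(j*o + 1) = -15*j^3*o^2 + 45*j^3*o + 2*j^2*o^3 - 6*j^2*o^2 - 15*j^2*o + 45*j^2 + j*o^4 - 3*j*o^3 + 2*j*o^2 - 6*j*o + o^3 - 3*o^2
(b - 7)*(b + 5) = b^2 - 2*b - 35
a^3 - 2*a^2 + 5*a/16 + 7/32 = (a - 7/4)*(a - 1/2)*(a + 1/4)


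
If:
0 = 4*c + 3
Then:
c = -3/4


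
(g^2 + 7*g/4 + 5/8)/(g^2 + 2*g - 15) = (8*g^2 + 14*g + 5)/(8*(g^2 + 2*g - 15))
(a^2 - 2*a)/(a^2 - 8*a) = (a - 2)/(a - 8)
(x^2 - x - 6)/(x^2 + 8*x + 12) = (x - 3)/(x + 6)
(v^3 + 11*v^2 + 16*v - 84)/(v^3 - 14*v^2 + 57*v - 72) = (v^3 + 11*v^2 + 16*v - 84)/(v^3 - 14*v^2 + 57*v - 72)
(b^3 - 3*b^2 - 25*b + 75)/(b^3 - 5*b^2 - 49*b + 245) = (b^2 + 2*b - 15)/(b^2 - 49)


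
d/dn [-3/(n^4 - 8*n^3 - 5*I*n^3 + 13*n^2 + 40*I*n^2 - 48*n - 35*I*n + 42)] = 3*(4*n^3 - 24*n^2 - 15*I*n^2 + 26*n + 80*I*n - 48 - 35*I)/(n^4 - 8*n^3 - 5*I*n^3 + 13*n^2 + 40*I*n^2 - 48*n - 35*I*n + 42)^2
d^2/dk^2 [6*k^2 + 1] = 12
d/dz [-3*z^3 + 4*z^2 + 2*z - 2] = -9*z^2 + 8*z + 2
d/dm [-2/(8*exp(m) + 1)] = 16*exp(m)/(8*exp(m) + 1)^2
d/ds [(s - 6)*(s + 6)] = 2*s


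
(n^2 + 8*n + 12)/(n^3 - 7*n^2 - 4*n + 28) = (n + 6)/(n^2 - 9*n + 14)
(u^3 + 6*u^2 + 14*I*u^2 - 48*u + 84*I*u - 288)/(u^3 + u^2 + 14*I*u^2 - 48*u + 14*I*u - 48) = (u + 6)/(u + 1)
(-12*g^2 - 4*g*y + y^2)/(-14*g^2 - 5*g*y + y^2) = (-6*g + y)/(-7*g + y)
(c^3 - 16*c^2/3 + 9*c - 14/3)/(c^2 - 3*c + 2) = c - 7/3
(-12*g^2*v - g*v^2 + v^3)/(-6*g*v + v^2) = (12*g^2 + g*v - v^2)/(6*g - v)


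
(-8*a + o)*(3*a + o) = -24*a^2 - 5*a*o + o^2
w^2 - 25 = (w - 5)*(w + 5)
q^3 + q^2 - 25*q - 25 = (q - 5)*(q + 1)*(q + 5)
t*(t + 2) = t^2 + 2*t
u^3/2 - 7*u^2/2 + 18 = (u/2 + 1)*(u - 6)*(u - 3)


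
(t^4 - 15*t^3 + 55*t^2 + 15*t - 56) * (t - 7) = t^5 - 22*t^4 + 160*t^3 - 370*t^2 - 161*t + 392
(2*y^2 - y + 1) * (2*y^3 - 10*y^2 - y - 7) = 4*y^5 - 22*y^4 + 10*y^3 - 23*y^2 + 6*y - 7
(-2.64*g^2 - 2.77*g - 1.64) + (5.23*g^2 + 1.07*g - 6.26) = 2.59*g^2 - 1.7*g - 7.9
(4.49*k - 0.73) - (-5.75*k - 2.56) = 10.24*k + 1.83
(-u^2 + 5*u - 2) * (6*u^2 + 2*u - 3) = -6*u^4 + 28*u^3 + u^2 - 19*u + 6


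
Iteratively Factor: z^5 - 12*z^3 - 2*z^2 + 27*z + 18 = (z - 2)*(z^4 + 2*z^3 - 8*z^2 - 18*z - 9) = (z - 2)*(z + 1)*(z^3 + z^2 - 9*z - 9) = (z - 2)*(z + 1)^2*(z^2 - 9) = (z - 3)*(z - 2)*(z + 1)^2*(z + 3)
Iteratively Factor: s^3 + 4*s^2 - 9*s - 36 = (s + 4)*(s^2 - 9) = (s - 3)*(s + 4)*(s + 3)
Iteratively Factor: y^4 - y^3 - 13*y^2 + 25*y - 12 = (y - 3)*(y^3 + 2*y^2 - 7*y + 4) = (y - 3)*(y + 4)*(y^2 - 2*y + 1) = (y - 3)*(y - 1)*(y + 4)*(y - 1)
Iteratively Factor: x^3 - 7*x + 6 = (x - 1)*(x^2 + x - 6) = (x - 1)*(x + 3)*(x - 2)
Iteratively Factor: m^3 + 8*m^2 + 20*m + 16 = (m + 2)*(m^2 + 6*m + 8) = (m + 2)*(m + 4)*(m + 2)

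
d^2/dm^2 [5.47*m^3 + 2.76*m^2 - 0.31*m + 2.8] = 32.82*m + 5.52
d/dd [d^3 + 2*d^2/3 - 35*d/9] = 3*d^2 + 4*d/3 - 35/9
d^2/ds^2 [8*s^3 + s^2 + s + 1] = 48*s + 2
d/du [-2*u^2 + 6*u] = 6 - 4*u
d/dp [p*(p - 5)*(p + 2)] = 3*p^2 - 6*p - 10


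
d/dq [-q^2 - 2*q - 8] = -2*q - 2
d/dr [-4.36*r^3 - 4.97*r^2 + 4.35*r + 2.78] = -13.08*r^2 - 9.94*r + 4.35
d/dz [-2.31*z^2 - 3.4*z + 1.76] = -4.62*z - 3.4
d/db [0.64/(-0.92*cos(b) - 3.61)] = -0.5888*sin(b)/(0.92*cos(b) + 3.61)^2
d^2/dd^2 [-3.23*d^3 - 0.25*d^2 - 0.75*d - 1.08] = -19.38*d - 0.5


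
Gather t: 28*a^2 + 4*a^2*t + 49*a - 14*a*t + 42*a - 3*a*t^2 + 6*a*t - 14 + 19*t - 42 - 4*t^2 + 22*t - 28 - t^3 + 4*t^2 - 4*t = 28*a^2 - 3*a*t^2 + 91*a - t^3 + t*(4*a^2 - 8*a + 37) - 84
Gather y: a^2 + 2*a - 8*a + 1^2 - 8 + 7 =a^2 - 6*a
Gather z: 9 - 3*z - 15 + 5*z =2*z - 6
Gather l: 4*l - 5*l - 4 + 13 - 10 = -l - 1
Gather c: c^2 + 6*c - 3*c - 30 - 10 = c^2 + 3*c - 40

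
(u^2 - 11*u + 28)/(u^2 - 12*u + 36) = (u^2 - 11*u + 28)/(u^2 - 12*u + 36)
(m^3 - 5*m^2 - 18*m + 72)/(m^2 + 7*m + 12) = (m^2 - 9*m + 18)/(m + 3)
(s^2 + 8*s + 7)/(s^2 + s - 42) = (s + 1)/(s - 6)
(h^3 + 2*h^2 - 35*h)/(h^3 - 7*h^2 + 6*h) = (h^2 + 2*h - 35)/(h^2 - 7*h + 6)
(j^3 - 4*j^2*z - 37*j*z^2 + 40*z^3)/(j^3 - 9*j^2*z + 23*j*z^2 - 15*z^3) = (j^2 - 3*j*z - 40*z^2)/(j^2 - 8*j*z + 15*z^2)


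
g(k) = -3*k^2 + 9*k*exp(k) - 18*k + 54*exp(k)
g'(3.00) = 1771.70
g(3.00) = 1545.93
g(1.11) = 170.49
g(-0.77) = 33.88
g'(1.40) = 280.17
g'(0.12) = 53.53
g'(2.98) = 1732.48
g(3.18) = 1899.17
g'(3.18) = 2166.08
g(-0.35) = 41.77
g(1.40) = 239.00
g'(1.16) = 209.31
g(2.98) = 1510.89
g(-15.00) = -405.00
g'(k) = 9*k*exp(k) - 6*k + 63*exp(k) - 18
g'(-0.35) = 26.28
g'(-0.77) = 12.58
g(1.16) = 180.64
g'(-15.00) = 72.00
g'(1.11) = 196.82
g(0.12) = 59.90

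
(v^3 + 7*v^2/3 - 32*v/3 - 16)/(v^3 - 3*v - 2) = (-3*v^3 - 7*v^2 + 32*v + 48)/(3*(-v^3 + 3*v + 2))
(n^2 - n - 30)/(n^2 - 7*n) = (n^2 - n - 30)/(n*(n - 7))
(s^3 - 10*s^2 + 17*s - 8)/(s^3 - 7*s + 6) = (s^2 - 9*s + 8)/(s^2 + s - 6)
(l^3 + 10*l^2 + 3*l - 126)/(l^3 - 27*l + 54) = (l + 7)/(l - 3)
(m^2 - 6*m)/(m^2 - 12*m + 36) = m/(m - 6)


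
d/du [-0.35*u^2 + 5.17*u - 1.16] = 5.17 - 0.7*u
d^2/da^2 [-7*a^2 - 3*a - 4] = -14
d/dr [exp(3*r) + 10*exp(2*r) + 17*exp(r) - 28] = (3*exp(2*r) + 20*exp(r) + 17)*exp(r)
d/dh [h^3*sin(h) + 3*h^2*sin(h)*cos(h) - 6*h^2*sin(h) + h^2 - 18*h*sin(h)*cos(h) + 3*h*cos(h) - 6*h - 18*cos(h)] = h^3*cos(h) + 3*h^2*sin(h) - 6*h^2*cos(h) + 3*h^2*cos(2*h) - 15*h*sin(h) + 3*h*sin(2*h) - 18*h*cos(2*h) + 2*h + 18*sin(h) - 9*sin(2*h) + 3*cos(h) - 6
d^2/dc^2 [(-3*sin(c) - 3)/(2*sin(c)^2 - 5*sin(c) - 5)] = 6*(2*sin(c)^5 + 13*sin(c)^4 + 11*sin(c)^3 + 8*sin(c)^2 - 10)/(2*sin(c)^2 - 5*sin(c) - 5)^3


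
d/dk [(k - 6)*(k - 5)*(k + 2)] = 3*k^2 - 18*k + 8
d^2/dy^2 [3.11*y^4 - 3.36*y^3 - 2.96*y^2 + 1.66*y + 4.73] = 37.32*y^2 - 20.16*y - 5.92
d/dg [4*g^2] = 8*g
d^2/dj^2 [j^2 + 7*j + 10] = 2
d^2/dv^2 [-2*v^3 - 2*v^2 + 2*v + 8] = -12*v - 4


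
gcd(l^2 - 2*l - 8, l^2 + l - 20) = l - 4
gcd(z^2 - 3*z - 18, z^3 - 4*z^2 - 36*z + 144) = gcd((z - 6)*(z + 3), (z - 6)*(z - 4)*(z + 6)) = z - 6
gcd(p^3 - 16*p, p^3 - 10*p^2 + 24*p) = p^2 - 4*p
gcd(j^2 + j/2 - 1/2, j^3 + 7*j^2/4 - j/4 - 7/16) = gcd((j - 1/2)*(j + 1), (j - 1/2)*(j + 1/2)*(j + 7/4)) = j - 1/2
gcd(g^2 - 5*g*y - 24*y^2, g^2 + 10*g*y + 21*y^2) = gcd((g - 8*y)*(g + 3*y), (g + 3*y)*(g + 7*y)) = g + 3*y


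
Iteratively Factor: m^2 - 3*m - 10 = (m - 5)*(m + 2)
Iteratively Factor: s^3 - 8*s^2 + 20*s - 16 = (s - 2)*(s^2 - 6*s + 8) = (s - 4)*(s - 2)*(s - 2)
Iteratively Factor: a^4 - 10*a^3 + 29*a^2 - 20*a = (a - 4)*(a^3 - 6*a^2 + 5*a) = (a - 5)*(a - 4)*(a^2 - a) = (a - 5)*(a - 4)*(a - 1)*(a)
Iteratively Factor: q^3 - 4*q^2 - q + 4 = (q - 4)*(q^2 - 1) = (q - 4)*(q + 1)*(q - 1)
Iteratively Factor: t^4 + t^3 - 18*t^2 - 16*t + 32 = (t + 4)*(t^3 - 3*t^2 - 6*t + 8) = (t - 4)*(t + 4)*(t^2 + t - 2) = (t - 4)*(t - 1)*(t + 4)*(t + 2)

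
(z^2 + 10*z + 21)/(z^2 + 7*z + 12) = (z + 7)/(z + 4)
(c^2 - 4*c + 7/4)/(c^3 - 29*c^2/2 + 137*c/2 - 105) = (c - 1/2)/(c^2 - 11*c + 30)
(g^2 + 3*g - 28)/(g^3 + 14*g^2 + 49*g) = (g - 4)/(g*(g + 7))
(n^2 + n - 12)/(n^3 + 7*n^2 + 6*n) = (n^2 + n - 12)/(n*(n^2 + 7*n + 6))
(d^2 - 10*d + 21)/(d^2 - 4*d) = (d^2 - 10*d + 21)/(d*(d - 4))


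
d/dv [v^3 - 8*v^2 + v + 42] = 3*v^2 - 16*v + 1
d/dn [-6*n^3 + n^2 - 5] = 2*n*(1 - 9*n)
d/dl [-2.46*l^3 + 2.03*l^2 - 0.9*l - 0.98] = -7.38*l^2 + 4.06*l - 0.9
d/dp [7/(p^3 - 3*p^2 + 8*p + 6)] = 7*(-3*p^2 + 6*p - 8)/(p^3 - 3*p^2 + 8*p + 6)^2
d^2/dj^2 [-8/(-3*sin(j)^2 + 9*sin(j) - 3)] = 8*(-4*sin(j)^4 + 9*sin(j)^3 + sin(j)^2 - 21*sin(j) + 16)/(3*(sin(j)^2 - 3*sin(j) + 1)^3)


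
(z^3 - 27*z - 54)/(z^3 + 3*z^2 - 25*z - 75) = (z^2 - 3*z - 18)/(z^2 - 25)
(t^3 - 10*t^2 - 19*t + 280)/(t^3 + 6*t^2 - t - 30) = (t^2 - 15*t + 56)/(t^2 + t - 6)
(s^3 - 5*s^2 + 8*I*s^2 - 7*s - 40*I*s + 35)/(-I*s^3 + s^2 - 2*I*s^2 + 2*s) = (I*s^2 - s*(7 + 5*I) + 35)/(s*(s + 2))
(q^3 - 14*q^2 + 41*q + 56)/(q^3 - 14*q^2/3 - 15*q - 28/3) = 3*(q - 8)/(3*q + 4)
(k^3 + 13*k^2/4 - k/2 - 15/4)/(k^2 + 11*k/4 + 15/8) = 2*(k^2 + 2*k - 3)/(2*k + 3)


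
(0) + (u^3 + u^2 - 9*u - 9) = u^3 + u^2 - 9*u - 9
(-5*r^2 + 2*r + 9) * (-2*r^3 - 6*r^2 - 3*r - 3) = 10*r^5 + 26*r^4 - 15*r^3 - 45*r^2 - 33*r - 27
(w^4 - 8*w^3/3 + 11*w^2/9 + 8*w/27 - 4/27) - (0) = w^4 - 8*w^3/3 + 11*w^2/9 + 8*w/27 - 4/27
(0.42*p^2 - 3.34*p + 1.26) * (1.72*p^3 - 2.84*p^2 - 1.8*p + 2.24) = 0.7224*p^5 - 6.9376*p^4 + 10.8968*p^3 + 3.3744*p^2 - 9.7496*p + 2.8224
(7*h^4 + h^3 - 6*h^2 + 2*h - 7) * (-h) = -7*h^5 - h^4 + 6*h^3 - 2*h^2 + 7*h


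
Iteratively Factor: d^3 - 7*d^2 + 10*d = (d - 2)*(d^2 - 5*d) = d*(d - 2)*(d - 5)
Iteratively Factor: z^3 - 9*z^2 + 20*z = (z - 5)*(z^2 - 4*z) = z*(z - 5)*(z - 4)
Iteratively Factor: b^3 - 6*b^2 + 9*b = (b)*(b^2 - 6*b + 9) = b*(b - 3)*(b - 3)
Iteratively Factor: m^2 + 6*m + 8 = (m + 2)*(m + 4)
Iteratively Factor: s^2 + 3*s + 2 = (s + 2)*(s + 1)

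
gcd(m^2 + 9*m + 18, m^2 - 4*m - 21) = m + 3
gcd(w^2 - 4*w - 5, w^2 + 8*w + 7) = w + 1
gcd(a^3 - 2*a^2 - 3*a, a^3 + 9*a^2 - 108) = a - 3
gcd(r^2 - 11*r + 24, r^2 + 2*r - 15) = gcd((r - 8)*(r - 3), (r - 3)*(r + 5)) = r - 3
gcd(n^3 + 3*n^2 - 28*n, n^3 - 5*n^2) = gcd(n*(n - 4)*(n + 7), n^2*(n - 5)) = n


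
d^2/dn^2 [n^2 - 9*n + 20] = 2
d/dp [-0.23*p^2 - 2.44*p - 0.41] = -0.46*p - 2.44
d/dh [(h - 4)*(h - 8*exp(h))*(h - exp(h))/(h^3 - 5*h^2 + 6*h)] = (h*(h^2 - 5*h + 6)*((1 - exp(h))*(h - 4)*(h - 8*exp(h)) - (h - 4)*(h - exp(h))*(8*exp(h) - 1) + (h - 8*exp(h))*(h - exp(h))) - (h - 4)*(h - 8*exp(h))*(h - exp(h))*(3*h^2 - 10*h + 6))/(h^2*(h^2 - 5*h + 6)^2)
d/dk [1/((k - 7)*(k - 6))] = (13 - 2*k)/(k^4 - 26*k^3 + 253*k^2 - 1092*k + 1764)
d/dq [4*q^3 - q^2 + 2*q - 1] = 12*q^2 - 2*q + 2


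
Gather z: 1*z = z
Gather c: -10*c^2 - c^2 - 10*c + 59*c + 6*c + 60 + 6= -11*c^2 + 55*c + 66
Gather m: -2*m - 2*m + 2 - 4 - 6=-4*m - 8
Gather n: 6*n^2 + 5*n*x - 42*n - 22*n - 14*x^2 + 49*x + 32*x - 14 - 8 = 6*n^2 + n*(5*x - 64) - 14*x^2 + 81*x - 22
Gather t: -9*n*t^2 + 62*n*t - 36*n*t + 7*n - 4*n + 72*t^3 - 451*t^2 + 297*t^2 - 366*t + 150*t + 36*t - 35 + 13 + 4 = 3*n + 72*t^3 + t^2*(-9*n - 154) + t*(26*n - 180) - 18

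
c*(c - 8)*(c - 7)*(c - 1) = c^4 - 16*c^3 + 71*c^2 - 56*c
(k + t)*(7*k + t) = 7*k^2 + 8*k*t + t^2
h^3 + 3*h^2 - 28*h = h*(h - 4)*(h + 7)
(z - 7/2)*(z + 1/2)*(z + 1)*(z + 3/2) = z^4 - z^3/2 - 31*z^2/4 - 71*z/8 - 21/8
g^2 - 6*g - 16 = (g - 8)*(g + 2)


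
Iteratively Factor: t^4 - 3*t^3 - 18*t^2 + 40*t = (t + 4)*(t^3 - 7*t^2 + 10*t) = (t - 2)*(t + 4)*(t^2 - 5*t) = (t - 5)*(t - 2)*(t + 4)*(t)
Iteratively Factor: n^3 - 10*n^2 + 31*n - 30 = (n - 2)*(n^2 - 8*n + 15) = (n - 3)*(n - 2)*(n - 5)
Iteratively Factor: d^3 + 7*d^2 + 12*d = (d + 4)*(d^2 + 3*d) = (d + 3)*(d + 4)*(d)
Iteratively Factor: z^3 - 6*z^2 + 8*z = (z)*(z^2 - 6*z + 8) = z*(z - 4)*(z - 2)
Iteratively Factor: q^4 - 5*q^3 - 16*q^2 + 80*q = (q - 5)*(q^3 - 16*q) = (q - 5)*(q + 4)*(q^2 - 4*q) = q*(q - 5)*(q + 4)*(q - 4)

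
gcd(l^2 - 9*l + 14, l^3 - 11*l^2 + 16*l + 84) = l - 7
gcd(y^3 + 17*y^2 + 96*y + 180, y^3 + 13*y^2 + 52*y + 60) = y^2 + 11*y + 30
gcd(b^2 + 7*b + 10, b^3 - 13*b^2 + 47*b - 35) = 1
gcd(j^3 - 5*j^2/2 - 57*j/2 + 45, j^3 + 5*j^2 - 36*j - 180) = j^2 - j - 30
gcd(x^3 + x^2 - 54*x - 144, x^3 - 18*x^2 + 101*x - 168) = x - 8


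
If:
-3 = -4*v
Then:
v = 3/4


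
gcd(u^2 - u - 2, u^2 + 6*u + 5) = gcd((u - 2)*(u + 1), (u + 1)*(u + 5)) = u + 1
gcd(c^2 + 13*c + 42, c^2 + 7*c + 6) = c + 6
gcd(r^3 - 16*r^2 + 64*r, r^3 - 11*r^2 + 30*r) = r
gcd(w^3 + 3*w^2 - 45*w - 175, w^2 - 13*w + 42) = w - 7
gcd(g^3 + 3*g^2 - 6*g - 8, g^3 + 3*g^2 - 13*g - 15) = g + 1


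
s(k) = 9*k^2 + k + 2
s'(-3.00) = -53.00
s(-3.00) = 80.00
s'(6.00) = 109.00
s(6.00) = 332.00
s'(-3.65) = -64.70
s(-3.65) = 118.25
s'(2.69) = 49.42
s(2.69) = 69.81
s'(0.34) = 7.12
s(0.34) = 3.38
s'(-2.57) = -45.26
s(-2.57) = 58.87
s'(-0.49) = -7.82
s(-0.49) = 3.67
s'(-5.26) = -93.68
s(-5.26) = 245.75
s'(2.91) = 53.38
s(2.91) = 81.12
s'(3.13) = 57.34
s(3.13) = 93.30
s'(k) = 18*k + 1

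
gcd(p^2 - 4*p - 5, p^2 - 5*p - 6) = p + 1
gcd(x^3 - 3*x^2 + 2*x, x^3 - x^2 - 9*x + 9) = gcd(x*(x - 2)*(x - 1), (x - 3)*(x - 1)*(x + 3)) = x - 1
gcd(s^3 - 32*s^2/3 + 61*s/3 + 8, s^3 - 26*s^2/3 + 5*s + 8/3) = s^2 - 23*s/3 - 8/3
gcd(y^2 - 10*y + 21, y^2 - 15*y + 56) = y - 7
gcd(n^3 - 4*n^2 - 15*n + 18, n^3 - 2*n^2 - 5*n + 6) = n - 1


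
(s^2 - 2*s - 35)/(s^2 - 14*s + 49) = (s + 5)/(s - 7)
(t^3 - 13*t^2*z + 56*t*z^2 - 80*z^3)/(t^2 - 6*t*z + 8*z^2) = (-t^2 + 9*t*z - 20*z^2)/(-t + 2*z)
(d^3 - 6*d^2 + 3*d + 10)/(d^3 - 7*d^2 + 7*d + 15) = (d - 2)/(d - 3)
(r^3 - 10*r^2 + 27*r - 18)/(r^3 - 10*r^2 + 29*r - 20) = (r^2 - 9*r + 18)/(r^2 - 9*r + 20)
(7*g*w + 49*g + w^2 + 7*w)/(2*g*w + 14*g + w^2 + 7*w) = (7*g + w)/(2*g + w)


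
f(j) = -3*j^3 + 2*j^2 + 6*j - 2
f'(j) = -9*j^2 + 4*j + 6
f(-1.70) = 8.32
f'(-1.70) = -26.81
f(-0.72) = -4.16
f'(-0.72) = -1.55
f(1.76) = -1.60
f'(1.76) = -14.84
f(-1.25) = -0.52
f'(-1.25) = -13.06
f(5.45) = -395.53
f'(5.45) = -239.52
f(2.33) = -15.11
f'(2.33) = -33.54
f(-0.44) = -4.00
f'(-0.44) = 2.50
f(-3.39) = 117.52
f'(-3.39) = -110.99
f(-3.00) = 79.00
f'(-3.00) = -87.00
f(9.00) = -1973.00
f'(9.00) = -687.00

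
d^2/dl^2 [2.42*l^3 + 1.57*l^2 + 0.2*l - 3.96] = 14.52*l + 3.14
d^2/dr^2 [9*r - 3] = 0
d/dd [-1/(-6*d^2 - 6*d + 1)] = 6*(-2*d - 1)/(6*d^2 + 6*d - 1)^2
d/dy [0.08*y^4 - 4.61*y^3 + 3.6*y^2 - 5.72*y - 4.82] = 0.32*y^3 - 13.83*y^2 + 7.2*y - 5.72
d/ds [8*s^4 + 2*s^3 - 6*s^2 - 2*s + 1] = 32*s^3 + 6*s^2 - 12*s - 2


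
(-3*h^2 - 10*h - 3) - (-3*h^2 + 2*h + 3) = -12*h - 6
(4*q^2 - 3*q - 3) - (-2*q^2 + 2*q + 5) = 6*q^2 - 5*q - 8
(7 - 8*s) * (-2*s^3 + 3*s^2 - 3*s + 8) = 16*s^4 - 38*s^3 + 45*s^2 - 85*s + 56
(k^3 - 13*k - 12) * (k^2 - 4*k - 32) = k^5 - 4*k^4 - 45*k^3 + 40*k^2 + 464*k + 384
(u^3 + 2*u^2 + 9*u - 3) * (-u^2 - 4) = -u^5 - 2*u^4 - 13*u^3 - 5*u^2 - 36*u + 12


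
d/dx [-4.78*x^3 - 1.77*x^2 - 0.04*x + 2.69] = -14.34*x^2 - 3.54*x - 0.04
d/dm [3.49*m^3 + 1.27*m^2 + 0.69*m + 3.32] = 10.47*m^2 + 2.54*m + 0.69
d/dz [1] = 0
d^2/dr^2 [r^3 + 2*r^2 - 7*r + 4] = 6*r + 4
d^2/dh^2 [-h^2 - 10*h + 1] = -2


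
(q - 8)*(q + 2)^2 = q^3 - 4*q^2 - 28*q - 32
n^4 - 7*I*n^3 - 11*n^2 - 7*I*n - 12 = (n - 4*I)*(n - 3*I)*(-I*n + 1)*(I*n + 1)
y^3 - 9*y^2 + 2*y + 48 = (y - 8)*(y - 3)*(y + 2)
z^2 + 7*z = z*(z + 7)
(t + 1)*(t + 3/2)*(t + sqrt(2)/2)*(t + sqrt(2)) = t^4 + 3*sqrt(2)*t^3/2 + 5*t^3/2 + 5*t^2/2 + 15*sqrt(2)*t^2/4 + 5*t/2 + 9*sqrt(2)*t/4 + 3/2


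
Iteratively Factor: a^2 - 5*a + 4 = (a - 1)*(a - 4)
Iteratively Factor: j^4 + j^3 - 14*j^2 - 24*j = (j - 4)*(j^3 + 5*j^2 + 6*j) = (j - 4)*(j + 3)*(j^2 + 2*j) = (j - 4)*(j + 2)*(j + 3)*(j)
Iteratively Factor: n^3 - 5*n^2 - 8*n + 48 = (n - 4)*(n^2 - n - 12) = (n - 4)^2*(n + 3)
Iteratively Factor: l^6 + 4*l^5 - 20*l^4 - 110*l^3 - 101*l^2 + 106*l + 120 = (l - 5)*(l^5 + 9*l^4 + 25*l^3 + 15*l^2 - 26*l - 24) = (l - 5)*(l + 4)*(l^4 + 5*l^3 + 5*l^2 - 5*l - 6) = (l - 5)*(l - 1)*(l + 4)*(l^3 + 6*l^2 + 11*l + 6) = (l - 5)*(l - 1)*(l + 3)*(l + 4)*(l^2 + 3*l + 2) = (l - 5)*(l - 1)*(l + 2)*(l + 3)*(l + 4)*(l + 1)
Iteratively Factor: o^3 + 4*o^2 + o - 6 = (o - 1)*(o^2 + 5*o + 6) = (o - 1)*(o + 2)*(o + 3)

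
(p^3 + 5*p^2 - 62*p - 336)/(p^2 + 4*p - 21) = (p^2 - 2*p - 48)/(p - 3)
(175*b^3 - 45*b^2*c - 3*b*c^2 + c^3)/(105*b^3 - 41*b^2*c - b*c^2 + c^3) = (5*b - c)/(3*b - c)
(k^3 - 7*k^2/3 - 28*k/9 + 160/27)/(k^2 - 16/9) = (9*k^2 - 9*k - 40)/(3*(3*k + 4))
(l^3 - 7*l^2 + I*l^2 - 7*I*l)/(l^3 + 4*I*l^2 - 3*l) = (l - 7)/(l + 3*I)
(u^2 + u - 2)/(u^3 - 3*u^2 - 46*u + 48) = (u + 2)/(u^2 - 2*u - 48)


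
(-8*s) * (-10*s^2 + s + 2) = 80*s^3 - 8*s^2 - 16*s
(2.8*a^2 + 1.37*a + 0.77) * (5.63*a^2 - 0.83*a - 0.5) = 15.764*a^4 + 5.3891*a^3 + 1.798*a^2 - 1.3241*a - 0.385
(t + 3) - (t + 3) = 0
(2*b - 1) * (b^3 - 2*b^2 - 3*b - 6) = 2*b^4 - 5*b^3 - 4*b^2 - 9*b + 6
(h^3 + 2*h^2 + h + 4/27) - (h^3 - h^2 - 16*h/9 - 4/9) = 3*h^2 + 25*h/9 + 16/27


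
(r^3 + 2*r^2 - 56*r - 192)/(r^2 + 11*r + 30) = (r^2 - 4*r - 32)/(r + 5)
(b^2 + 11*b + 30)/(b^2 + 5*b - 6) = (b + 5)/(b - 1)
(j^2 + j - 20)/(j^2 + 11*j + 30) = (j - 4)/(j + 6)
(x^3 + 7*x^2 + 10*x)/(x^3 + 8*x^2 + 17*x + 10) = x/(x + 1)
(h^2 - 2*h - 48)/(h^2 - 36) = (h - 8)/(h - 6)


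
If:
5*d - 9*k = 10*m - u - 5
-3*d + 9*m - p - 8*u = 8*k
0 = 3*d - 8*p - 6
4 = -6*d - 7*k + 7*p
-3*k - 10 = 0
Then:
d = 338/81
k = -10/3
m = 37280/5751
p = 22/27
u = 5725/639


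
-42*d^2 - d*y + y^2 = (-7*d + y)*(6*d + y)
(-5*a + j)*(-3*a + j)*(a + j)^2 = 15*a^4 + 22*a^3*j - 6*a*j^3 + j^4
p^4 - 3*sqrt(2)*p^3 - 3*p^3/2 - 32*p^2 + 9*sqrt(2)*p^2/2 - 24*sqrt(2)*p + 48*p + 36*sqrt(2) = (p - 3/2)*(p - 6*sqrt(2))*(p + sqrt(2))*(p + 2*sqrt(2))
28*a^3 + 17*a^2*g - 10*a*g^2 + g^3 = (-7*a + g)*(-4*a + g)*(a + g)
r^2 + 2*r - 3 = (r - 1)*(r + 3)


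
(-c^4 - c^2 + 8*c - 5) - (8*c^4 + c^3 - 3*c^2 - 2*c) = -9*c^4 - c^3 + 2*c^2 + 10*c - 5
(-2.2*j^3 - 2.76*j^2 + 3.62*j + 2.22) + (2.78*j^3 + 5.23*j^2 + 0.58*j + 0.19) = 0.58*j^3 + 2.47*j^2 + 4.2*j + 2.41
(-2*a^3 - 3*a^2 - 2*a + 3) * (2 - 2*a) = 4*a^4 + 2*a^3 - 2*a^2 - 10*a + 6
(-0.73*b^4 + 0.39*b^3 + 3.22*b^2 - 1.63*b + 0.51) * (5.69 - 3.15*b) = 2.2995*b^5 - 5.3822*b^4 - 7.9239*b^3 + 23.4563*b^2 - 10.8812*b + 2.9019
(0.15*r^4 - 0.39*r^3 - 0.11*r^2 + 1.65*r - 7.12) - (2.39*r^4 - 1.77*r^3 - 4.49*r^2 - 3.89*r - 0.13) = -2.24*r^4 + 1.38*r^3 + 4.38*r^2 + 5.54*r - 6.99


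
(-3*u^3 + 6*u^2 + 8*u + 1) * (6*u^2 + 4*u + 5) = -18*u^5 + 24*u^4 + 57*u^3 + 68*u^2 + 44*u + 5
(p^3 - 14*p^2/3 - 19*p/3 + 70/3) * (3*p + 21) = 3*p^4 + 7*p^3 - 117*p^2 - 63*p + 490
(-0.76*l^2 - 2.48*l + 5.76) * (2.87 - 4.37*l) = 3.3212*l^3 + 8.6564*l^2 - 32.2888*l + 16.5312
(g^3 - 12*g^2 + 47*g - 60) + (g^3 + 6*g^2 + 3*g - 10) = 2*g^3 - 6*g^2 + 50*g - 70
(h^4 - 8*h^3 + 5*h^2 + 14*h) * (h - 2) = h^5 - 10*h^4 + 21*h^3 + 4*h^2 - 28*h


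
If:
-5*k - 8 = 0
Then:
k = -8/5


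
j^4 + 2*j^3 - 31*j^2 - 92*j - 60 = (j - 6)*(j + 1)*(j + 2)*(j + 5)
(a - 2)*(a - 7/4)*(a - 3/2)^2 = a^4 - 27*a^3/4 + 17*a^2 - 303*a/16 + 63/8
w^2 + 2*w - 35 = (w - 5)*(w + 7)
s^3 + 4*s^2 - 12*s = s*(s - 2)*(s + 6)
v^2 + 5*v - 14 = (v - 2)*(v + 7)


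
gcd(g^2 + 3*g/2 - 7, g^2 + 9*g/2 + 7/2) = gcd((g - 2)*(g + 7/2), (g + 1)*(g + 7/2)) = g + 7/2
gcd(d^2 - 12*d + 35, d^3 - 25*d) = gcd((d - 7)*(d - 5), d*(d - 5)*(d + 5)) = d - 5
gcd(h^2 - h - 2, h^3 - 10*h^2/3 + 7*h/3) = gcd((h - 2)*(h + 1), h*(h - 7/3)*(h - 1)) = 1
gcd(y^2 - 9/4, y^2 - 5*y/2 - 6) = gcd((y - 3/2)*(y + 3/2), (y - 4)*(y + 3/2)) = y + 3/2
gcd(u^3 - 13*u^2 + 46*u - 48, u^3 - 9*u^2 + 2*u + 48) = u^2 - 11*u + 24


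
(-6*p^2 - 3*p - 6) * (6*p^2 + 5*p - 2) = -36*p^4 - 48*p^3 - 39*p^2 - 24*p + 12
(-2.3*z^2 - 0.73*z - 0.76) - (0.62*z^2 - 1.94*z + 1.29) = -2.92*z^2 + 1.21*z - 2.05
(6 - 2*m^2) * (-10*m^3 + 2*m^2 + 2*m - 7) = 20*m^5 - 4*m^4 - 64*m^3 + 26*m^2 + 12*m - 42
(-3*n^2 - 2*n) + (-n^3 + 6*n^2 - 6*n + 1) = -n^3 + 3*n^2 - 8*n + 1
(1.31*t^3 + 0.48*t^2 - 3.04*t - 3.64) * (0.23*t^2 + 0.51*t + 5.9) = 0.3013*t^5 + 0.7785*t^4 + 7.2746*t^3 + 0.4444*t^2 - 19.7924*t - 21.476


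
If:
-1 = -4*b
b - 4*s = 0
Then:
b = 1/4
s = 1/16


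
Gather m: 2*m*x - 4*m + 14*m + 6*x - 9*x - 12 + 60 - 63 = m*(2*x + 10) - 3*x - 15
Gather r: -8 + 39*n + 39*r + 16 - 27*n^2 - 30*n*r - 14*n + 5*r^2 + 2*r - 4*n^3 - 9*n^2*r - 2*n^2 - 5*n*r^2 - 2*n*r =-4*n^3 - 29*n^2 + 25*n + r^2*(5 - 5*n) + r*(-9*n^2 - 32*n + 41) + 8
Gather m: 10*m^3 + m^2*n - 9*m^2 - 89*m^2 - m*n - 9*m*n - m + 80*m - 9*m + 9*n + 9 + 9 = 10*m^3 + m^2*(n - 98) + m*(70 - 10*n) + 9*n + 18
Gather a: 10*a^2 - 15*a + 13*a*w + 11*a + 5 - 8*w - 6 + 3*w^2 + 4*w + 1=10*a^2 + a*(13*w - 4) + 3*w^2 - 4*w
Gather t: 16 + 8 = 24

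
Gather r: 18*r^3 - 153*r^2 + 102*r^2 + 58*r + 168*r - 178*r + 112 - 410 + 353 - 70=18*r^3 - 51*r^2 + 48*r - 15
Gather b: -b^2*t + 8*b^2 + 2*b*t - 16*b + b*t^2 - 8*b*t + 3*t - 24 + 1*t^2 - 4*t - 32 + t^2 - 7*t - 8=b^2*(8 - t) + b*(t^2 - 6*t - 16) + 2*t^2 - 8*t - 64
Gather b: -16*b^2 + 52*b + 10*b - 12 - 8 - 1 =-16*b^2 + 62*b - 21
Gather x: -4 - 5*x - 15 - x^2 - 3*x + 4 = -x^2 - 8*x - 15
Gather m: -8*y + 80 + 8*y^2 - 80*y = 8*y^2 - 88*y + 80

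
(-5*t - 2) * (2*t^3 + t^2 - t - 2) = -10*t^4 - 9*t^3 + 3*t^2 + 12*t + 4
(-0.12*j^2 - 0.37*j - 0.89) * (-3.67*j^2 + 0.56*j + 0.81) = 0.4404*j^4 + 1.2907*j^3 + 2.9619*j^2 - 0.7981*j - 0.7209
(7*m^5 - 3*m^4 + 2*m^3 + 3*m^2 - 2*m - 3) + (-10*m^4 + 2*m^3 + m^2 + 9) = 7*m^5 - 13*m^4 + 4*m^3 + 4*m^2 - 2*m + 6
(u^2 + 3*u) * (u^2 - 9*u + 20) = u^4 - 6*u^3 - 7*u^2 + 60*u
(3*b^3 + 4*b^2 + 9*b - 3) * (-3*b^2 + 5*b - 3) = -9*b^5 + 3*b^4 - 16*b^3 + 42*b^2 - 42*b + 9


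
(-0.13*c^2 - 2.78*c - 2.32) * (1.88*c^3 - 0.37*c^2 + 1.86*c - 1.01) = -0.2444*c^5 - 5.1783*c^4 - 3.5748*c^3 - 4.1811*c^2 - 1.5074*c + 2.3432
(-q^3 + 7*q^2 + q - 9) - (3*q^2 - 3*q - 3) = -q^3 + 4*q^2 + 4*q - 6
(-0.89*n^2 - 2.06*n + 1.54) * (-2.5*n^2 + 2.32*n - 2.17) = 2.225*n^4 + 3.0852*n^3 - 6.6979*n^2 + 8.043*n - 3.3418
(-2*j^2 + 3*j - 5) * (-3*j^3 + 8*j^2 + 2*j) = 6*j^5 - 25*j^4 + 35*j^3 - 34*j^2 - 10*j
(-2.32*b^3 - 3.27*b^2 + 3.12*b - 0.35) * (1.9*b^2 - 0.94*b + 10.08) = -4.408*b^5 - 4.0322*b^4 - 14.3838*b^3 - 36.5594*b^2 + 31.7786*b - 3.528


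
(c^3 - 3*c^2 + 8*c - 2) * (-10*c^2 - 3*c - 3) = -10*c^5 + 27*c^4 - 74*c^3 + 5*c^2 - 18*c + 6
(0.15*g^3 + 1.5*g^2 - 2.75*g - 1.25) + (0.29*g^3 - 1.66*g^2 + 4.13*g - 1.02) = 0.44*g^3 - 0.16*g^2 + 1.38*g - 2.27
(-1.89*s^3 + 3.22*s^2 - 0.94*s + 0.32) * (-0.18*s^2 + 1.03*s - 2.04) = 0.3402*s^5 - 2.5263*s^4 + 7.3414*s^3 - 7.5946*s^2 + 2.2472*s - 0.6528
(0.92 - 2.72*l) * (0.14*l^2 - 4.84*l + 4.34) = -0.3808*l^3 + 13.2936*l^2 - 16.2576*l + 3.9928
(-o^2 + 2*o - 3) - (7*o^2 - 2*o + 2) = -8*o^2 + 4*o - 5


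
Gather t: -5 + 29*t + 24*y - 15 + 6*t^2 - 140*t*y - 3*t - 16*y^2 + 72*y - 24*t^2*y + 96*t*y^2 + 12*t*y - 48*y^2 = t^2*(6 - 24*y) + t*(96*y^2 - 128*y + 26) - 64*y^2 + 96*y - 20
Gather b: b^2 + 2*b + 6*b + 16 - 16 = b^2 + 8*b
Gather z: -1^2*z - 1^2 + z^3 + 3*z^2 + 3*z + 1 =z^3 + 3*z^2 + 2*z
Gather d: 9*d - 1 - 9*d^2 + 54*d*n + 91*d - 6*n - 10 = -9*d^2 + d*(54*n + 100) - 6*n - 11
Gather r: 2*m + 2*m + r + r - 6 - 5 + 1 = 4*m + 2*r - 10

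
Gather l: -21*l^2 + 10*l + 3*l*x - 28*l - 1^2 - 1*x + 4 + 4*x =-21*l^2 + l*(3*x - 18) + 3*x + 3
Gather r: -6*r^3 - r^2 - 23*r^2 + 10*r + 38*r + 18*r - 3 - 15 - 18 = -6*r^3 - 24*r^2 + 66*r - 36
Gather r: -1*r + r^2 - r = r^2 - 2*r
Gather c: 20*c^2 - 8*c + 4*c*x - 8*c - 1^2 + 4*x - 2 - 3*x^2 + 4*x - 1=20*c^2 + c*(4*x - 16) - 3*x^2 + 8*x - 4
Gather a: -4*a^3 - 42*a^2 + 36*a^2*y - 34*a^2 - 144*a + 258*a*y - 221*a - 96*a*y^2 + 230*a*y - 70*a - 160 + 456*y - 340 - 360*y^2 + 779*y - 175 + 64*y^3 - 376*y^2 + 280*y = -4*a^3 + a^2*(36*y - 76) + a*(-96*y^2 + 488*y - 435) + 64*y^3 - 736*y^2 + 1515*y - 675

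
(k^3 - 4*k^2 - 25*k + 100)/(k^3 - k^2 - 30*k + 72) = (k^2 - 25)/(k^2 + 3*k - 18)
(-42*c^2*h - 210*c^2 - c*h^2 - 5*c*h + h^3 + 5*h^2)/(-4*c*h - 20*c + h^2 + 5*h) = (42*c^2 + c*h - h^2)/(4*c - h)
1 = 1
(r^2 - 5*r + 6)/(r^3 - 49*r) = (r^2 - 5*r + 6)/(r*(r^2 - 49))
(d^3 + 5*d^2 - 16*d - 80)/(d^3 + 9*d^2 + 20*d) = (d - 4)/d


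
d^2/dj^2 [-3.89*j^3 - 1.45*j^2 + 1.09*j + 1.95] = -23.34*j - 2.9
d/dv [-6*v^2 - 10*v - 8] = -12*v - 10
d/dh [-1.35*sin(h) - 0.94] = -1.35*cos(h)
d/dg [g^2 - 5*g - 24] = 2*g - 5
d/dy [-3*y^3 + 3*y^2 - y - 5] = -9*y^2 + 6*y - 1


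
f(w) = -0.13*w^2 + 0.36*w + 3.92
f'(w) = 0.36 - 0.26*w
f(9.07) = -3.51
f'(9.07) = -2.00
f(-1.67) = 2.96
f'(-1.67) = 0.79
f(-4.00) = 0.40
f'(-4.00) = 1.40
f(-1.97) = 2.71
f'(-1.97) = 0.87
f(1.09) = 4.16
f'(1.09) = 0.08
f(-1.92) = 2.75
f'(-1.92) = 0.86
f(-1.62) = 3.00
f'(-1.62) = 0.78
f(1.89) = 4.14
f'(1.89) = -0.13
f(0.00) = 3.92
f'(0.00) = 0.36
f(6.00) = 1.40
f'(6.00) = -1.20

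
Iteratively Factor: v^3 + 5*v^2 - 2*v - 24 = (v - 2)*(v^2 + 7*v + 12) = (v - 2)*(v + 4)*(v + 3)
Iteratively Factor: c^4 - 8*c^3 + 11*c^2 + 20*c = (c - 4)*(c^3 - 4*c^2 - 5*c) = (c - 5)*(c - 4)*(c^2 + c) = c*(c - 5)*(c - 4)*(c + 1)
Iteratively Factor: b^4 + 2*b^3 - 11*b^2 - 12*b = (b + 4)*(b^3 - 2*b^2 - 3*b) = (b + 1)*(b + 4)*(b^2 - 3*b) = (b - 3)*(b + 1)*(b + 4)*(b)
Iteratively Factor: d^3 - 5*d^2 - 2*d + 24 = (d + 2)*(d^2 - 7*d + 12) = (d - 3)*(d + 2)*(d - 4)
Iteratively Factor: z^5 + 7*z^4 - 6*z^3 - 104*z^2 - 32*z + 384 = (z + 4)*(z^4 + 3*z^3 - 18*z^2 - 32*z + 96) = (z - 3)*(z + 4)*(z^3 + 6*z^2 - 32) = (z - 3)*(z - 2)*(z + 4)*(z^2 + 8*z + 16) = (z - 3)*(z - 2)*(z + 4)^2*(z + 4)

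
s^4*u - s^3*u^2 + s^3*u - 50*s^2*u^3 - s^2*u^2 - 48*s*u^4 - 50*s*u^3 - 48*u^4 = (s - 8*u)*(s + u)*(s + 6*u)*(s*u + u)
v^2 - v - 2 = (v - 2)*(v + 1)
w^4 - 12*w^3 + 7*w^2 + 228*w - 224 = (w - 8)*(w - 7)*(w - 1)*(w + 4)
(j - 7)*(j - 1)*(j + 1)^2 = j^4 - 6*j^3 - 8*j^2 + 6*j + 7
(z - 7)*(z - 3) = z^2 - 10*z + 21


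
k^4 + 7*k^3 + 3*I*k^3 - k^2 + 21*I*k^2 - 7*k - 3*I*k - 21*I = (k + 7)*(k + 3*I)*(-I*k - I)*(I*k - I)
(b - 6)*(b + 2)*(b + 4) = b^3 - 28*b - 48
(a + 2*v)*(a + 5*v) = a^2 + 7*a*v + 10*v^2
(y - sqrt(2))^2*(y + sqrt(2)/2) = y^3 - 3*sqrt(2)*y^2/2 + sqrt(2)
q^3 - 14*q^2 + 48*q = q*(q - 8)*(q - 6)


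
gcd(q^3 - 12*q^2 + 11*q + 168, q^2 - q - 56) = q - 8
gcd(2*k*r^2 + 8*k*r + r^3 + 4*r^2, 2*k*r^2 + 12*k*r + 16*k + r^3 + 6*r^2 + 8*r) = 2*k*r + 8*k + r^2 + 4*r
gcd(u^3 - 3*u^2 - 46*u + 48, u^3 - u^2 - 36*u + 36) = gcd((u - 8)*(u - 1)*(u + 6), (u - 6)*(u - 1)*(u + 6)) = u^2 + 5*u - 6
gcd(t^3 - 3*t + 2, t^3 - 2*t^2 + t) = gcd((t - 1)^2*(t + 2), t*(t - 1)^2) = t^2 - 2*t + 1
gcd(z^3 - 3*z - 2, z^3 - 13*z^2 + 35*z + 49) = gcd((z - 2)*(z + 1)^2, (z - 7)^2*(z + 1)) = z + 1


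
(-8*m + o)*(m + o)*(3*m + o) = -24*m^3 - 29*m^2*o - 4*m*o^2 + o^3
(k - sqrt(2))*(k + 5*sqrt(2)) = k^2 + 4*sqrt(2)*k - 10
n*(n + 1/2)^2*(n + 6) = n^4 + 7*n^3 + 25*n^2/4 + 3*n/2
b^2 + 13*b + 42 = (b + 6)*(b + 7)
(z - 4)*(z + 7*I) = z^2 - 4*z + 7*I*z - 28*I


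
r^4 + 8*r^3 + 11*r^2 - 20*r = r*(r - 1)*(r + 4)*(r + 5)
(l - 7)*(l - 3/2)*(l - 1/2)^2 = l^4 - 19*l^3/2 + 77*l^2/4 - 101*l/8 + 21/8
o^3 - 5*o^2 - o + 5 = (o - 5)*(o - 1)*(o + 1)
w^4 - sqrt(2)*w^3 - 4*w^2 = w^2*(w - 2*sqrt(2))*(w + sqrt(2))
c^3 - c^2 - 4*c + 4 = (c - 2)*(c - 1)*(c + 2)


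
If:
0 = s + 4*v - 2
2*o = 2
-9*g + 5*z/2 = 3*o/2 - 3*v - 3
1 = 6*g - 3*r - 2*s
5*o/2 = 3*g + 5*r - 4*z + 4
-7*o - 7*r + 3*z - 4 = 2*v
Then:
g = -961/690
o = 1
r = -94/23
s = 167/115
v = 63/460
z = -1329/230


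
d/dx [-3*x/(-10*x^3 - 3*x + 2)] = 3*(10*x^3 - 3*x*(10*x^2 + 1) + 3*x - 2)/(10*x^3 + 3*x - 2)^2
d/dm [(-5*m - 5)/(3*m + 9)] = -10/(3*(m + 3)^2)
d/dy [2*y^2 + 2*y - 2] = 4*y + 2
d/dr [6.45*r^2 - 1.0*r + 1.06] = 12.9*r - 1.0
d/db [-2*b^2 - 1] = -4*b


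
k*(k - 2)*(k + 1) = k^3 - k^2 - 2*k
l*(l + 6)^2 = l^3 + 12*l^2 + 36*l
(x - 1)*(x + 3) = x^2 + 2*x - 3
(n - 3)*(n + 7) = n^2 + 4*n - 21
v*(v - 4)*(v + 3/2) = v^3 - 5*v^2/2 - 6*v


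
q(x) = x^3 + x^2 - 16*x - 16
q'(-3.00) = 5.00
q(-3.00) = 14.00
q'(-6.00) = 80.00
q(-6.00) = -100.00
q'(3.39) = 25.26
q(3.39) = -19.79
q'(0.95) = -11.39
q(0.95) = -29.44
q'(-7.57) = 140.77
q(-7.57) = -271.37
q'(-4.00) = 24.00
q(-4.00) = 0.00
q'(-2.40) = -3.52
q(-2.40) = 14.34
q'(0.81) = -12.41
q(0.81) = -27.77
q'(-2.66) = -0.09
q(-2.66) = 14.81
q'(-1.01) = -14.96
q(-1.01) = 0.15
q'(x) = 3*x^2 + 2*x - 16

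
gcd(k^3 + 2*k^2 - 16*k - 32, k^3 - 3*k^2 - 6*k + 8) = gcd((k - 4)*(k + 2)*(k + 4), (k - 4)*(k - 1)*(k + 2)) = k^2 - 2*k - 8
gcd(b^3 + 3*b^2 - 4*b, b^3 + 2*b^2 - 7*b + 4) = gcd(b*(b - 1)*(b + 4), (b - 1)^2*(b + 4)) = b^2 + 3*b - 4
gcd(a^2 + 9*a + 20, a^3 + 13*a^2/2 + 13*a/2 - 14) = a + 4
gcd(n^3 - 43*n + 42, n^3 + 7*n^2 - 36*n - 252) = n^2 + n - 42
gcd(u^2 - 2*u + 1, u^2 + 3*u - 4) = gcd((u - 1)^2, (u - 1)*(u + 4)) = u - 1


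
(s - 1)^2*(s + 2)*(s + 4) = s^4 + 4*s^3 - 3*s^2 - 10*s + 8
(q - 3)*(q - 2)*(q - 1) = q^3 - 6*q^2 + 11*q - 6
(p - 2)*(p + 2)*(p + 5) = p^3 + 5*p^2 - 4*p - 20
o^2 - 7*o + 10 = (o - 5)*(o - 2)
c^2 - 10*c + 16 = (c - 8)*(c - 2)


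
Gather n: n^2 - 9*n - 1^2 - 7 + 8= n^2 - 9*n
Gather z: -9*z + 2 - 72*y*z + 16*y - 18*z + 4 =16*y + z*(-72*y - 27) + 6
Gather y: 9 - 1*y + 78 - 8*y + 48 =135 - 9*y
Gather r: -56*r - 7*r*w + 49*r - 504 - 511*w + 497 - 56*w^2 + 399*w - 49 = r*(-7*w - 7) - 56*w^2 - 112*w - 56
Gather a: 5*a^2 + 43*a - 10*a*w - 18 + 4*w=5*a^2 + a*(43 - 10*w) + 4*w - 18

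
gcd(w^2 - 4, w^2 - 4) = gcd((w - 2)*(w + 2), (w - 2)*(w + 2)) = w^2 - 4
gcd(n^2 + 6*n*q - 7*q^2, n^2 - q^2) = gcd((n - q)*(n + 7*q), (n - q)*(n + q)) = -n + q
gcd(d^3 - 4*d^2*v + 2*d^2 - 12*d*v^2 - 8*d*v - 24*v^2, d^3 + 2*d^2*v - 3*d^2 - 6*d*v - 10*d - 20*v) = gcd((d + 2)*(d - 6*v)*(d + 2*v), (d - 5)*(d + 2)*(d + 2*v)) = d^2 + 2*d*v + 2*d + 4*v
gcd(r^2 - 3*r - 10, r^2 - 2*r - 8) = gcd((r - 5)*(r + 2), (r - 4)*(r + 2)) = r + 2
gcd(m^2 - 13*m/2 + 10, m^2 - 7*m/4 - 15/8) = m - 5/2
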